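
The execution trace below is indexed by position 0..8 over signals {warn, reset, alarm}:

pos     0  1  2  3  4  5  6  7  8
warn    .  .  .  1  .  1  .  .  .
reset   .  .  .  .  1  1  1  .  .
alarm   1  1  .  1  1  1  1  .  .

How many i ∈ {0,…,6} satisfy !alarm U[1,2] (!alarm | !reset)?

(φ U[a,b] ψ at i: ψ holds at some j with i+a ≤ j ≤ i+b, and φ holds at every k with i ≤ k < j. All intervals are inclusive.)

Evaluate at each i in [0,6]:
  i=0: ✗ (lhs fails at k=0 before rhs at j=1)
  i=1: ✗ (lhs fails at k=1 before rhs at j=2)
  i=2: ✓ (rhs at j=3; lhs holds on [2,2])
  i=3: ✗ (no rhs in [4,5])
  i=4: ✗ (no rhs in [5,6])
  i=5: ✗ (lhs fails at k=5 before rhs at j=7)
  i=6: ✗ (lhs fails at k=6 before rhs at j=7)
Positions where it holds: {2} → 1.

1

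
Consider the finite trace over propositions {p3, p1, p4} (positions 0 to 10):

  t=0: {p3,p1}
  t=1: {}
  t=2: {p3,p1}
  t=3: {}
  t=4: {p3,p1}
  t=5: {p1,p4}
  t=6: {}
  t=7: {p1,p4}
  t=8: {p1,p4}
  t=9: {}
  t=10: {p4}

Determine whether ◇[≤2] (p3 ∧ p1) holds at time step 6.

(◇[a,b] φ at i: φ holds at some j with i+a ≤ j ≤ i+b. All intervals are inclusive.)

Check (p3 ∧ p1) at each j in [6,8]:
  j=6: false
  j=7: false
  j=8: false
No position in the window satisfies it → formula fails.

False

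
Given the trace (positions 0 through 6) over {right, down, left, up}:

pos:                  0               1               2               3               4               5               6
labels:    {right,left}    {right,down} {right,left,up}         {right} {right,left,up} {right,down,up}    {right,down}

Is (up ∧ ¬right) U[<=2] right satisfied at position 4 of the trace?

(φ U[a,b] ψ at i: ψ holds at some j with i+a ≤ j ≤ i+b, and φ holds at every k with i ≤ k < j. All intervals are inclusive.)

Holds

Need some j in [4,6] with right, and (up ∧ ¬right) at every k in [4,j-1].
  j=4: right holds; no prefix to check → satisfied.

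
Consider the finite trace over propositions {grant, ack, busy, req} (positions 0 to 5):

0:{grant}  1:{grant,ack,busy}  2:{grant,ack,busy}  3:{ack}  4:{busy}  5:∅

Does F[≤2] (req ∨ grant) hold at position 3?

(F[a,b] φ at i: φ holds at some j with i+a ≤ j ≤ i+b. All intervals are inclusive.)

Check (req ∨ grant) at each j in [3,5]:
  j=3: false
  j=4: false
  j=5: false
No position in the window satisfies it → formula fails.

False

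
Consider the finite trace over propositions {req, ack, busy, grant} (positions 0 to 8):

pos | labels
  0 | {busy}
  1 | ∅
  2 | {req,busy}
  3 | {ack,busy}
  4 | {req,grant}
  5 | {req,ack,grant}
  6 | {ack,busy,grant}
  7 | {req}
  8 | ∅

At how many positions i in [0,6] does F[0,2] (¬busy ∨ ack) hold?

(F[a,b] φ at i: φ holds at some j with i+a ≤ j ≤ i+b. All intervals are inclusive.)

Evaluate at each i in [0,6]:
  i=0: ✓ (witness j=1)
  i=1: ✓ (witness j=1)
  i=2: ✓ (witness j=3)
  i=3: ✓ (witness j=3)
  i=4: ✓ (witness j=4)
  i=5: ✓ (witness j=5)
  i=6: ✓ (witness j=6)
Positions where it holds: {0, 1, 2, 3, 4, 5, 6} → 7.

7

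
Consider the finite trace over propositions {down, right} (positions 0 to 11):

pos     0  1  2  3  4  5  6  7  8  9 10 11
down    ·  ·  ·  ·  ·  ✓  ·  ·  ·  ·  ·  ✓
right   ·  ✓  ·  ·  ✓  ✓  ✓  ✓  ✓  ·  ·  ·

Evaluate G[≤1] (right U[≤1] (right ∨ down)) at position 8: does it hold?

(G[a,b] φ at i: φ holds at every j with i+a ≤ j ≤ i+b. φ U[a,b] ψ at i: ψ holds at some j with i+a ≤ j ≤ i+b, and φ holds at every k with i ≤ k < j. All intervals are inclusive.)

Check (right U[≤1] (right ∨ down)) at every j in [8,9]:
  j=8: holds
  j=9: fails
Fails at j=9 → formula fails.

Does not hold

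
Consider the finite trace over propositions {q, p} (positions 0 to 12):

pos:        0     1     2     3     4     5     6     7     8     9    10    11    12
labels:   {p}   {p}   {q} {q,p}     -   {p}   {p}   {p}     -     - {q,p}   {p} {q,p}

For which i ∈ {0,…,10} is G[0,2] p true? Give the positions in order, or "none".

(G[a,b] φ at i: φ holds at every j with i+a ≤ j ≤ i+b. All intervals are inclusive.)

Evaluate at each i in [0,10]:
  i=0: ✗ (fails at j=2)
  i=1: ✗ (fails at j=2)
  i=2: ✗ (fails at j=2)
  i=3: ✗ (fails at j=4)
  i=4: ✗ (fails at j=4)
  i=5: ✓ (all of [5,7])
  i=6: ✗ (fails at j=8)
  i=7: ✗ (fails at j=8)
  i=8: ✗ (fails at j=8)
  i=9: ✗ (fails at j=9)
  i=10: ✓ (all of [10,12])

5, 10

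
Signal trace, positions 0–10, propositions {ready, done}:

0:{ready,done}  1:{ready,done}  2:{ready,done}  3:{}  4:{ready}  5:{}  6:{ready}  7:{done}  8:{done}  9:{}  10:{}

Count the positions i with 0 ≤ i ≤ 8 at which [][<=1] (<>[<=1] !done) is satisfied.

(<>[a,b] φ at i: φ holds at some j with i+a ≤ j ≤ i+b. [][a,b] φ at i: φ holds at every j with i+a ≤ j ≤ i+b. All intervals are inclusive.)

5

Evaluate at each i in [0,8]:
  i=0: ✗ (fails at j=0)
  i=1: ✗ (fails at j=1)
  i=2: ✓ (all of [2,3])
  i=3: ✓ (all of [3,4])
  i=4: ✓ (all of [4,5])
  i=5: ✓ (all of [5,6])
  i=6: ✗ (fails at j=7)
  i=7: ✗ (fails at j=7)
  i=8: ✓ (all of [8,9])
Positions where it holds: {2, 3, 4, 5, 8} → 5.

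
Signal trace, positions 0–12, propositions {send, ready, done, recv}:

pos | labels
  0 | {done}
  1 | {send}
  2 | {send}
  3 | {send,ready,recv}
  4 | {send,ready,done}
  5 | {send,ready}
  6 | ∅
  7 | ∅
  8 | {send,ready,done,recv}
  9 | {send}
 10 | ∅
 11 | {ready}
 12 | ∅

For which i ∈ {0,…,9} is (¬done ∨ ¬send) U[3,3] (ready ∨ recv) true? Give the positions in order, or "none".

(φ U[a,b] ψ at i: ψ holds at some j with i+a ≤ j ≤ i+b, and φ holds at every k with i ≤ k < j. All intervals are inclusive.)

0, 1, 5

Evaluate at each i in [0,9]:
  i=0: ✓ (rhs at j=3; lhs holds on [0,2])
  i=1: ✓ (rhs at j=4; lhs holds on [1,3])
  i=2: ✗ (lhs fails at k=4 before rhs at j=5)
  i=3: ✗ (no rhs in [6,6])
  i=4: ✗ (no rhs in [7,7])
  i=5: ✓ (rhs at j=8; lhs holds on [5,7])
  i=6: ✗ (no rhs in [9,9])
  i=7: ✗ (no rhs in [10,10])
  i=8: ✗ (lhs fails at k=8 before rhs at j=11)
  i=9: ✗ (no rhs in [12,12])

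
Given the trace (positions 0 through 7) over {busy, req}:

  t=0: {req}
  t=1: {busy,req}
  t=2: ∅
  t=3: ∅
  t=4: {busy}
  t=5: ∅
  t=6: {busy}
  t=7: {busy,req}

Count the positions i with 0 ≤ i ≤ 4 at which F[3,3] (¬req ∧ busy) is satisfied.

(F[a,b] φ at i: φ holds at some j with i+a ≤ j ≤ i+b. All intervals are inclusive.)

2

Evaluate at each i in [0,4]:
  i=0: ✗ (none in [3,3])
  i=1: ✓ (witness j=4)
  i=2: ✗ (none in [5,5])
  i=3: ✓ (witness j=6)
  i=4: ✗ (none in [7,7])
Positions where it holds: {1, 3} → 2.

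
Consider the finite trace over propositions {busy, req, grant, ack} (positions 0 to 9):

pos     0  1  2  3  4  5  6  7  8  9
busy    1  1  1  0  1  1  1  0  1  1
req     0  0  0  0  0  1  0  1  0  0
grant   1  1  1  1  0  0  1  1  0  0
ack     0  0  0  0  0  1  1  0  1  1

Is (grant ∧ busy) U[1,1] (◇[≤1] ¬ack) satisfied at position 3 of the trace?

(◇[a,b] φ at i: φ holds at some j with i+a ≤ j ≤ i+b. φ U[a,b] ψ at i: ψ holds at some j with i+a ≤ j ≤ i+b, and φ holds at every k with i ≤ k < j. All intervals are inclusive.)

Need some j in [4,4] with ◇[≤1] ¬ack, and (grant ∧ busy) at every k in [3,j-1].
  j=4: ◇[≤1] ¬ack holds, but (grant ∧ busy) fails at k=3 → not this j.
No j in the window works → until fails.

Does not hold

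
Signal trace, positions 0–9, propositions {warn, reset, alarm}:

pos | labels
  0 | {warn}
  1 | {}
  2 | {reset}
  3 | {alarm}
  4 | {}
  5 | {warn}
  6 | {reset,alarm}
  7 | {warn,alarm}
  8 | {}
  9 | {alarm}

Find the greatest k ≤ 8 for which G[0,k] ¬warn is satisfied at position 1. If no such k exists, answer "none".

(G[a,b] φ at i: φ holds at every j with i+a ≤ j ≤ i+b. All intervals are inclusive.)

¬warn must hold from j=1 onward; find where it first fails.
  j=1: holds
  j=2: holds
  j=3: holds
  j=4: holds
  j=5: fails
Holds on [1,4], so largest k = 3.

3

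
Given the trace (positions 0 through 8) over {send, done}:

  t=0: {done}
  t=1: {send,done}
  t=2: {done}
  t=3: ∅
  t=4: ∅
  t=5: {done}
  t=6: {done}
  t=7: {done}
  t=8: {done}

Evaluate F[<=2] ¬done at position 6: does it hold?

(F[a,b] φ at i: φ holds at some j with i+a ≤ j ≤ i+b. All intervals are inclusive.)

Does not hold

Check ¬done at each j in [6,8]:
  j=6: false
  j=7: false
  j=8: false
No position in the window satisfies it → formula fails.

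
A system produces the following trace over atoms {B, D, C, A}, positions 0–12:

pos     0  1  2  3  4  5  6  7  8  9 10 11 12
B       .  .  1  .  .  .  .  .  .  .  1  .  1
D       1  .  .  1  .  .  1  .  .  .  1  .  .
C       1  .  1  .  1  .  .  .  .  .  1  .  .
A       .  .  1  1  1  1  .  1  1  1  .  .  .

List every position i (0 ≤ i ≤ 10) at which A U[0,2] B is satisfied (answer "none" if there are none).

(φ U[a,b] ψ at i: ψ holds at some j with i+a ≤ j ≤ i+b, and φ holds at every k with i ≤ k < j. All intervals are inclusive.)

2, 8, 9, 10

Evaluate at each i in [0,10]:
  i=0: ✗ (lhs fails at k=0 before rhs at j=2)
  i=1: ✗ (lhs fails at k=1 before rhs at j=2)
  i=2: ✓ (rhs at j=2)
  i=3: ✗ (no rhs in [3,5])
  i=4: ✗ (no rhs in [4,6])
  i=5: ✗ (no rhs in [5,7])
  i=6: ✗ (no rhs in [6,8])
  i=7: ✗ (no rhs in [7,9])
  i=8: ✓ (rhs at j=10; lhs holds on [8,9])
  i=9: ✓ (rhs at j=10; lhs holds on [9,9])
  i=10: ✓ (rhs at j=10)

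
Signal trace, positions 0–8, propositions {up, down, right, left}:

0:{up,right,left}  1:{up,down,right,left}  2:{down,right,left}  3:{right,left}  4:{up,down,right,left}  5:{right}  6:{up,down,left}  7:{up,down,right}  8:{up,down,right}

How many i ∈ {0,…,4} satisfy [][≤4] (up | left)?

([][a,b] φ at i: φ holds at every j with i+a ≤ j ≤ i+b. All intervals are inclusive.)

1

Evaluate at each i in [0,4]:
  i=0: ✓ (all of [0,4])
  i=1: ✗ (fails at j=5)
  i=2: ✗ (fails at j=5)
  i=3: ✗ (fails at j=5)
  i=4: ✗ (fails at j=5)
Positions where it holds: {0} → 1.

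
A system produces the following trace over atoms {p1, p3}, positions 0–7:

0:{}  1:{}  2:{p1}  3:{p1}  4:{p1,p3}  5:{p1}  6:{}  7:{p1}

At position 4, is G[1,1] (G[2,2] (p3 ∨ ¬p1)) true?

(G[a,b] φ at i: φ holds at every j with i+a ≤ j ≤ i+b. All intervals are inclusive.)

Check G[2,2] (p3 ∨ ¬p1) at every j in [5,5]:
  j=5: fails at 7
Fails at j=5 → formula fails.

Does not hold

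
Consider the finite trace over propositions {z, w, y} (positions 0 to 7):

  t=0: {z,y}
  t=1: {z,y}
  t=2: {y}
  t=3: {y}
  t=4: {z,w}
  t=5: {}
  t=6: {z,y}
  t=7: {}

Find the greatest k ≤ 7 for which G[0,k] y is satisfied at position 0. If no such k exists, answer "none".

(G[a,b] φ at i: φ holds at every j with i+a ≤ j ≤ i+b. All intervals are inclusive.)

y must hold from j=0 onward; find where it first fails.
  j=0: holds
  j=1: holds
  j=2: holds
  j=3: holds
  j=4: fails
Holds on [0,3], so largest k = 3.

3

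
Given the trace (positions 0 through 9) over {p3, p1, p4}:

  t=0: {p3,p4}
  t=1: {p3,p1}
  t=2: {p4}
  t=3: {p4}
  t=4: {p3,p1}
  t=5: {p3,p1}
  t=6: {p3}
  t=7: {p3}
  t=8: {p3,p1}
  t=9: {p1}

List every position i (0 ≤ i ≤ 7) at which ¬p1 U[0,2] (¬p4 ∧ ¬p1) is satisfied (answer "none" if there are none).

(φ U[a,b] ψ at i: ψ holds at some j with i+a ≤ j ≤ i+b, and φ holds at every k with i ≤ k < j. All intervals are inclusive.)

6, 7

Evaluate at each i in [0,7]:
  i=0: ✗ (no rhs in [0,2])
  i=1: ✗ (no rhs in [1,3])
  i=2: ✗ (no rhs in [2,4])
  i=3: ✗ (no rhs in [3,5])
  i=4: ✗ (lhs fails at k=4 before rhs at j=6)
  i=5: ✗ (lhs fails at k=5 before rhs at j=6)
  i=6: ✓ (rhs at j=6)
  i=7: ✓ (rhs at j=7)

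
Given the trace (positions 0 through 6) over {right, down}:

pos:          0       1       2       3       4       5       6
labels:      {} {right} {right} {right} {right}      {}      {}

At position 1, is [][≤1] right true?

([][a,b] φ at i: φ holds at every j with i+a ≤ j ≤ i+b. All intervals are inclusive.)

Check right at every j in [1,2]:
  j=1: true
  j=2: true
All positions satisfy it → formula holds.

Holds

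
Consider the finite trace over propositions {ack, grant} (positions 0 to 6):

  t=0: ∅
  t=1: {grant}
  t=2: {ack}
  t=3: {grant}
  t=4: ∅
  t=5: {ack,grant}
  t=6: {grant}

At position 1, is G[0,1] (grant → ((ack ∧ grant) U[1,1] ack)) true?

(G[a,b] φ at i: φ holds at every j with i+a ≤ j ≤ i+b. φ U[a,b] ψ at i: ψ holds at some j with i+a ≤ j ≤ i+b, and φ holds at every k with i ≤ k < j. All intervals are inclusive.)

Check (grant → ((ack ∧ grant) U[1,1] ack)) at every j in [1,2]:
  j=1: antecedent true; consequent fails → ✗
  j=2: antecedent false → ✓
Fails at j=1 → formula fails.

No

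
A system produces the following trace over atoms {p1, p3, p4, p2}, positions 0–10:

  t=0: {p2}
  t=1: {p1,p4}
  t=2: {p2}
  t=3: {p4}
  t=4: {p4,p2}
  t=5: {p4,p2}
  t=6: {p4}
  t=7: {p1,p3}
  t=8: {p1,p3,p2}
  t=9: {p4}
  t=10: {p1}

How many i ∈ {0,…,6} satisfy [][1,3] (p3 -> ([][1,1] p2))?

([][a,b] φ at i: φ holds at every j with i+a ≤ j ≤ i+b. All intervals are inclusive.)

5

Evaluate at each i in [0,6]:
  i=0: ✓ (all of [1,3])
  i=1: ✓ (all of [2,4])
  i=2: ✓ (all of [3,5])
  i=3: ✓ (all of [4,6])
  i=4: ✓ (all of [5,7])
  i=5: ✗ (fails at j=8)
  i=6: ✗ (fails at j=8)
Positions where it holds: {0, 1, 2, 3, 4} → 5.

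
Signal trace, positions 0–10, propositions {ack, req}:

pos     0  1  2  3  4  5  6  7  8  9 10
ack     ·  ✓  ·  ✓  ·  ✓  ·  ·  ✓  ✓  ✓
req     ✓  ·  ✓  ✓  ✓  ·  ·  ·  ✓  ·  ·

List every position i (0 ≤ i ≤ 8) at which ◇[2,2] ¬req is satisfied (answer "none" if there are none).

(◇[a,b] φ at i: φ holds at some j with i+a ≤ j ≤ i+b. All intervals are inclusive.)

Evaluate at each i in [0,8]:
  i=0: ✗ (none in [2,2])
  i=1: ✗ (none in [3,3])
  i=2: ✗ (none in [4,4])
  i=3: ✓ (witness j=5)
  i=4: ✓ (witness j=6)
  i=5: ✓ (witness j=7)
  i=6: ✗ (none in [8,8])
  i=7: ✓ (witness j=9)
  i=8: ✓ (witness j=10)

3, 4, 5, 7, 8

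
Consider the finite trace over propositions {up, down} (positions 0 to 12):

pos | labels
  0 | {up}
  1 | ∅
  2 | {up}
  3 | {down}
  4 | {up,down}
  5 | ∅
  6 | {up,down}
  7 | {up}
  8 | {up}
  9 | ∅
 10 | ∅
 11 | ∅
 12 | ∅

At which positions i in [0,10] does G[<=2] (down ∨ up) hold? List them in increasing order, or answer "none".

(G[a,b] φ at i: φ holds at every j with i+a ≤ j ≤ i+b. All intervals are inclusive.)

Evaluate at each i in [0,10]:
  i=0: ✗ (fails at j=1)
  i=1: ✗ (fails at j=1)
  i=2: ✓ (all of [2,4])
  i=3: ✗ (fails at j=5)
  i=4: ✗ (fails at j=5)
  i=5: ✗ (fails at j=5)
  i=6: ✓ (all of [6,8])
  i=7: ✗ (fails at j=9)
  i=8: ✗ (fails at j=9)
  i=9: ✗ (fails at j=9)
  i=10: ✗ (fails at j=10)

2, 6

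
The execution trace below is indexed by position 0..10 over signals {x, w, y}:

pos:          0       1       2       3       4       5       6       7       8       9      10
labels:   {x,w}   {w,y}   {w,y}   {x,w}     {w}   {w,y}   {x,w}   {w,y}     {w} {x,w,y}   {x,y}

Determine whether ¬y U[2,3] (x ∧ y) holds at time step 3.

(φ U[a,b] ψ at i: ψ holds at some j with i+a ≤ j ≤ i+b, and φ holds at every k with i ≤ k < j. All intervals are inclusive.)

Does not hold

Need some j in [5,6] with (x ∧ y), and ¬y at every k in [3,j-1].
  j=5: (x ∧ y) false.
  j=6: (x ∧ y) false.
No j in the window works → until fails.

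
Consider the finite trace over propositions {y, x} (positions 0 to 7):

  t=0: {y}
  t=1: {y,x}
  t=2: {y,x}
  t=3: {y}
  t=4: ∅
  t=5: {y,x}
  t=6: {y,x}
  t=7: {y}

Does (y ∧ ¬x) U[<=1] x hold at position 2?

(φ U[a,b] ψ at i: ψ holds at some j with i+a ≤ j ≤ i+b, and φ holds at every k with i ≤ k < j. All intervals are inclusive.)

Need some j in [2,3] with x, and (y ∧ ¬x) at every k in [2,j-1].
  j=2: x holds; no prefix to check → satisfied.

True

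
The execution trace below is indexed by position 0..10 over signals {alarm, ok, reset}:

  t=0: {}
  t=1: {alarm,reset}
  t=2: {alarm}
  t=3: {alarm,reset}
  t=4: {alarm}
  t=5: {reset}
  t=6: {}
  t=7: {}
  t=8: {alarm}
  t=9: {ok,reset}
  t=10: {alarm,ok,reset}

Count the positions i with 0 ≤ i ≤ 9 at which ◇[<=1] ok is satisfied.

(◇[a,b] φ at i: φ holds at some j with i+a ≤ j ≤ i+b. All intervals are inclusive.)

2

Evaluate at each i in [0,9]:
  i=0: ✗ (none in [0,1])
  i=1: ✗ (none in [1,2])
  i=2: ✗ (none in [2,3])
  i=3: ✗ (none in [3,4])
  i=4: ✗ (none in [4,5])
  i=5: ✗ (none in [5,6])
  i=6: ✗ (none in [6,7])
  i=7: ✗ (none in [7,8])
  i=8: ✓ (witness j=9)
  i=9: ✓ (witness j=9)
Positions where it holds: {8, 9} → 2.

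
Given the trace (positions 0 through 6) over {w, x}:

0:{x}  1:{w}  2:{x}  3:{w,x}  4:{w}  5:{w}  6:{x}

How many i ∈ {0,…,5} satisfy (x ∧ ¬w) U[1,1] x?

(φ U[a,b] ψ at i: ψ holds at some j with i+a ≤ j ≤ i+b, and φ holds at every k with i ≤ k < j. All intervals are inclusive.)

1

Evaluate at each i in [0,5]:
  i=0: ✗ (no rhs in [1,1])
  i=1: ✗ (lhs fails at k=1 before rhs at j=2)
  i=2: ✓ (rhs at j=3; lhs holds on [2,2])
  i=3: ✗ (no rhs in [4,4])
  i=4: ✗ (no rhs in [5,5])
  i=5: ✗ (lhs fails at k=5 before rhs at j=6)
Positions where it holds: {2} → 1.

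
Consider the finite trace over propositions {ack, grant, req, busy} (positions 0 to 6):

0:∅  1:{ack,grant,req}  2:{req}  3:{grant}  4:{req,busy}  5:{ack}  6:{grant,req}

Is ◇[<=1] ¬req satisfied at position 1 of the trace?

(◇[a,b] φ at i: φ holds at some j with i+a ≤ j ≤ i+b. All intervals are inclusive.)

Check ¬req at each j in [1,2]:
  j=1: false
  j=2: false
No position in the window satisfies it → formula fails.

False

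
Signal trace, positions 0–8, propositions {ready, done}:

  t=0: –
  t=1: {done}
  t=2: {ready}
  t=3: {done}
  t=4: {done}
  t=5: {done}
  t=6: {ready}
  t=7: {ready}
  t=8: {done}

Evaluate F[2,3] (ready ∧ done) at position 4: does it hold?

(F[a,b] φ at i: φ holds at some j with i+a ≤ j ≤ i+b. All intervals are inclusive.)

Does not hold

Check (ready ∧ done) at each j in [6,7]:
  j=6: false
  j=7: false
No position in the window satisfies it → formula fails.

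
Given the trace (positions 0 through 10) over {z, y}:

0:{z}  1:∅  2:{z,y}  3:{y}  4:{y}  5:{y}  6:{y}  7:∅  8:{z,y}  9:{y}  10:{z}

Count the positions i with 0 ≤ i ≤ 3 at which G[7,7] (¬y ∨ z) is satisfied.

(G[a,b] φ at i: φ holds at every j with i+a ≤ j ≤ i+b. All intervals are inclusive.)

Evaluate at each i in [0,3]:
  i=0: ✓ (all of [7,7])
  i=1: ✓ (all of [8,8])
  i=2: ✗ (fails at j=9)
  i=3: ✓ (all of [10,10])
Positions where it holds: {0, 1, 3} → 3.

3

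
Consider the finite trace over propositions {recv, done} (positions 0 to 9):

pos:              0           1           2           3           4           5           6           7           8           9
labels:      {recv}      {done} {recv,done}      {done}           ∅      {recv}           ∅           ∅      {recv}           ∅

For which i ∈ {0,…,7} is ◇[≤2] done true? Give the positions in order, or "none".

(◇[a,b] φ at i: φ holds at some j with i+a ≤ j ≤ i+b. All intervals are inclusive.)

0, 1, 2, 3

Evaluate at each i in [0,7]:
  i=0: ✓ (witness j=1)
  i=1: ✓ (witness j=1)
  i=2: ✓ (witness j=2)
  i=3: ✓ (witness j=3)
  i=4: ✗ (none in [4,6])
  i=5: ✗ (none in [5,7])
  i=6: ✗ (none in [6,8])
  i=7: ✗ (none in [7,9])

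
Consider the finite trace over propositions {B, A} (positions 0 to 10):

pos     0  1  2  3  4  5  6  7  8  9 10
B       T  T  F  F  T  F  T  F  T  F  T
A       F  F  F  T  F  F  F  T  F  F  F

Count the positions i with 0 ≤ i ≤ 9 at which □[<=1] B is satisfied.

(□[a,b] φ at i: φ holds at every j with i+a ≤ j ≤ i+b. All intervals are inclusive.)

Evaluate at each i in [0,9]:
  i=0: ✓ (all of [0,1])
  i=1: ✗ (fails at j=2)
  i=2: ✗ (fails at j=2)
  i=3: ✗ (fails at j=3)
  i=4: ✗ (fails at j=5)
  i=5: ✗ (fails at j=5)
  i=6: ✗ (fails at j=7)
  i=7: ✗ (fails at j=7)
  i=8: ✗ (fails at j=9)
  i=9: ✗ (fails at j=9)
Positions where it holds: {0} → 1.

1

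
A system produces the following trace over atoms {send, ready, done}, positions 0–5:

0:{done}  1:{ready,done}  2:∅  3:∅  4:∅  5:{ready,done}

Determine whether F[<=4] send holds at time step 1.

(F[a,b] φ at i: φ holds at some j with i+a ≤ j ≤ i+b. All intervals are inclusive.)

No

Check send at each j in [1,5]:
  j=1: false
  j=2: false
  j=3: false
  j=4: false
  j=5: false
No position in the window satisfies it → formula fails.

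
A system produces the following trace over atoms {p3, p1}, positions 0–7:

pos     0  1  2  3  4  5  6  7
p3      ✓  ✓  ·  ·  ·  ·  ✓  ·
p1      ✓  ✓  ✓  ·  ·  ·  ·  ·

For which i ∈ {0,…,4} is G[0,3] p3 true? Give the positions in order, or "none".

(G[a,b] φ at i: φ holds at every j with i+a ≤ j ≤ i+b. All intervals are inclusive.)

Evaluate at each i in [0,4]:
  i=0: ✗ (fails at j=2)
  i=1: ✗ (fails at j=2)
  i=2: ✗ (fails at j=2)
  i=3: ✗ (fails at j=3)
  i=4: ✗ (fails at j=4)

none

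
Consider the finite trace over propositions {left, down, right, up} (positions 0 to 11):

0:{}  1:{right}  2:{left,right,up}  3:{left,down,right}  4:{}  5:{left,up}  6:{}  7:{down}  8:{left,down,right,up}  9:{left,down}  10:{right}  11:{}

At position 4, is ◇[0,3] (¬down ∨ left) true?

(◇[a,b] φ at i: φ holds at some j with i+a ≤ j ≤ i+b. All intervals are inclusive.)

Check (¬down ∨ left) at each j in [4,7]:
  j=4: true
  j=5: true
  j=6: true
  j=7: false
Found at j=4 → formula holds.

Holds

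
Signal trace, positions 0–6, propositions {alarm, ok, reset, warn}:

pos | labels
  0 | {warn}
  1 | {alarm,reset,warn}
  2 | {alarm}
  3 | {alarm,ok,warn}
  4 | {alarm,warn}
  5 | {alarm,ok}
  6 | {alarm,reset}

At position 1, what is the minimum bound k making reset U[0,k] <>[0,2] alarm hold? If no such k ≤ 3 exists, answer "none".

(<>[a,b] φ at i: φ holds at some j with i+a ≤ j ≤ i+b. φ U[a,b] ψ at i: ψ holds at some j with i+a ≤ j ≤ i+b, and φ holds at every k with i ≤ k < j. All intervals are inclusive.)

0

Need earliest j ≥ 1 with <>[0,2] alarm, and reset at every k in [1,j-1].
  j=1: rhs holds (empty prefix). k = 0.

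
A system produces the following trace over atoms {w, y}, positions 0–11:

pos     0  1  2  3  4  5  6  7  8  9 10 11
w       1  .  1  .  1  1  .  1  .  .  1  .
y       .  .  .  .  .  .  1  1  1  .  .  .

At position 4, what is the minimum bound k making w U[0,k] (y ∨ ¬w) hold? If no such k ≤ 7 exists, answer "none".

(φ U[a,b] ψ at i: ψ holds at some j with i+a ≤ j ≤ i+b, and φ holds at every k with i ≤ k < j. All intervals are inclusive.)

Need earliest j ≥ 4 with (y ∨ ¬w), and w at every k in [4,j-1].
  j=4: rhs fails.
  j=5: rhs fails.
  j=6: rhs holds; lhs holds on [4,5]. k = 2.

2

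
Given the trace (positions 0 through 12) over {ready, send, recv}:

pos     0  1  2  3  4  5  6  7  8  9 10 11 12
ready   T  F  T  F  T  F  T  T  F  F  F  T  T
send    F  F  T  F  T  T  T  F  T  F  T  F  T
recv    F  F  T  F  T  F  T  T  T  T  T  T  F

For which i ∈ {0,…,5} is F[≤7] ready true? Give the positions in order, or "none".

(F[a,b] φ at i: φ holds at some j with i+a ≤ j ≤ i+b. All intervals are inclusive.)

0, 1, 2, 3, 4, 5

Evaluate at each i in [0,5]:
  i=0: ✓ (witness j=0)
  i=1: ✓ (witness j=2)
  i=2: ✓ (witness j=2)
  i=3: ✓ (witness j=4)
  i=4: ✓ (witness j=4)
  i=5: ✓ (witness j=6)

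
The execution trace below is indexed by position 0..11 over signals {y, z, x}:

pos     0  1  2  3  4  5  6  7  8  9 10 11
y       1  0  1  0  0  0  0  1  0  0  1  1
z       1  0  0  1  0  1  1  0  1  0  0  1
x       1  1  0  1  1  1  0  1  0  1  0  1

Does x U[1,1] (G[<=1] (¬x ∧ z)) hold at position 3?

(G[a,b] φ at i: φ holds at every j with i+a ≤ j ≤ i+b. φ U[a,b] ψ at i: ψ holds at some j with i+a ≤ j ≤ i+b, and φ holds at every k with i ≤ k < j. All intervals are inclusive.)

Need some j in [4,4] with G[<=1] (¬x ∧ z), and x at every k in [3,j-1].
  j=4: G[<=1] (¬x ∧ z) — fails at 4.
No j in the window works → until fails.

No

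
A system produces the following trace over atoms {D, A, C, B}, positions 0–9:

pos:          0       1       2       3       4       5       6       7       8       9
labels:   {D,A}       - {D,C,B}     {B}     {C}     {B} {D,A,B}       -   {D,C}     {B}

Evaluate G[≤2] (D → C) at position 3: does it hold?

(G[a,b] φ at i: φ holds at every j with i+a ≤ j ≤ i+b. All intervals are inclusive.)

Yes

Check (D → C) at every j in [3,5]:
  j=3: antecedent false → ✓
  j=4: antecedent false → ✓
  j=5: antecedent false → ✓
All positions satisfy it → formula holds.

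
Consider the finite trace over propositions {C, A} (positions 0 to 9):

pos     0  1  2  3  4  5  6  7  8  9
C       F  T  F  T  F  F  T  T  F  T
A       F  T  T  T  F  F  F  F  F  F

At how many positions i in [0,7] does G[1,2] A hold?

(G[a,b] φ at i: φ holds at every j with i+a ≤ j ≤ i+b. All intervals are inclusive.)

2

Evaluate at each i in [0,7]:
  i=0: ✓ (all of [1,2])
  i=1: ✓ (all of [2,3])
  i=2: ✗ (fails at j=4)
  i=3: ✗ (fails at j=4)
  i=4: ✗ (fails at j=5)
  i=5: ✗ (fails at j=6)
  i=6: ✗ (fails at j=7)
  i=7: ✗ (fails at j=8)
Positions where it holds: {0, 1} → 2.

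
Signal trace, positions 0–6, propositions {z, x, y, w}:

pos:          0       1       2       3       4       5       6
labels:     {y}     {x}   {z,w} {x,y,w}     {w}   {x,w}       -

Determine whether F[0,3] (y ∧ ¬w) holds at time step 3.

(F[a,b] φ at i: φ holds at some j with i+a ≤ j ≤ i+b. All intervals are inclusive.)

Check (y ∧ ¬w) at each j in [3,6]:
  j=3: false
  j=4: false
  j=5: false
  j=6: false
No position in the window satisfies it → formula fails.

No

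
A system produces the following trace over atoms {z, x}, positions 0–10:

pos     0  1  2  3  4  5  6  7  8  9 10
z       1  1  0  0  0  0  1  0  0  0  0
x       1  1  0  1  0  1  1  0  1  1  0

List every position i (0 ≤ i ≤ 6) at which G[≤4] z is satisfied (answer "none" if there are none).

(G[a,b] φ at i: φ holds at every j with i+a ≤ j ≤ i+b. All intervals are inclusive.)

Evaluate at each i in [0,6]:
  i=0: ✗ (fails at j=2)
  i=1: ✗ (fails at j=2)
  i=2: ✗ (fails at j=2)
  i=3: ✗ (fails at j=3)
  i=4: ✗ (fails at j=4)
  i=5: ✗ (fails at j=5)
  i=6: ✗ (fails at j=7)

none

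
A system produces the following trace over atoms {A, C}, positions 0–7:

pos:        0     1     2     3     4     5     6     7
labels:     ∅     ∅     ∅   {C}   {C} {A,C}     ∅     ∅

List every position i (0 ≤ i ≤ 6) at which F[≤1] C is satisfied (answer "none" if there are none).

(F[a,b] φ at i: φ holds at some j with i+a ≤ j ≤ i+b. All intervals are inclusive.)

2, 3, 4, 5

Evaluate at each i in [0,6]:
  i=0: ✗ (none in [0,1])
  i=1: ✗ (none in [1,2])
  i=2: ✓ (witness j=3)
  i=3: ✓ (witness j=3)
  i=4: ✓ (witness j=4)
  i=5: ✓ (witness j=5)
  i=6: ✗ (none in [6,7])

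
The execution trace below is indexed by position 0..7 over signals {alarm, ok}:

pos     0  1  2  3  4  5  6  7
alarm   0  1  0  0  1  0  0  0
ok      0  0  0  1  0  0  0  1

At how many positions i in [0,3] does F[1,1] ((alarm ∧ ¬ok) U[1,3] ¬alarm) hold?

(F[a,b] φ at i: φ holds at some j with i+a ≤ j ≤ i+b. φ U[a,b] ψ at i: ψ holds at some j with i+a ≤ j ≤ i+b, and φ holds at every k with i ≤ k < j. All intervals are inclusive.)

Evaluate at each i in [0,3]:
  i=0: ✓ (witness j=1)
  i=1: ✗ (none in [2,2])
  i=2: ✗ (none in [3,3])
  i=3: ✓ (witness j=4)
Positions where it holds: {0, 3} → 2.

2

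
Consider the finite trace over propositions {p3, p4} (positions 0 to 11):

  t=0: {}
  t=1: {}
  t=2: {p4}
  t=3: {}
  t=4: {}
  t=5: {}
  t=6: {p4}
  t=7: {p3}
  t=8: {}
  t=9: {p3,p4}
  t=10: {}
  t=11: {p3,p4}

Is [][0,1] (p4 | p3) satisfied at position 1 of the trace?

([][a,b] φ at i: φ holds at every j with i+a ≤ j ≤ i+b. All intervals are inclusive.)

Check (p4 | p3) at every j in [1,2]:
  j=1: false
  j=2: true
Fails at j=1 → formula fails.

No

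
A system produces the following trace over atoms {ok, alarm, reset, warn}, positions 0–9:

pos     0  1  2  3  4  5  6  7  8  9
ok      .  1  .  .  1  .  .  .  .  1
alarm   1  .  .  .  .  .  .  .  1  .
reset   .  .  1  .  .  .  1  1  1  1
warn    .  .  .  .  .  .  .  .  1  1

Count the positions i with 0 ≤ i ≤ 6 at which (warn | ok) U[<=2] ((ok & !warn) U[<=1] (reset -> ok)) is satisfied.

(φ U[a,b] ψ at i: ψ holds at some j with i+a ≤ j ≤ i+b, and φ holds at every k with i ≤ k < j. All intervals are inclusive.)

5

Evaluate at each i in [0,6]:
  i=0: ✓ (rhs at j=0)
  i=1: ✓ (rhs at j=1)
  i=2: ✗ (lhs fails at k=2 before rhs at j=3)
  i=3: ✓ (rhs at j=3)
  i=4: ✓ (rhs at j=4)
  i=5: ✓ (rhs at j=5)
  i=6: ✗ (no rhs in [6,8])
Positions where it holds: {0, 1, 3, 4, 5} → 5.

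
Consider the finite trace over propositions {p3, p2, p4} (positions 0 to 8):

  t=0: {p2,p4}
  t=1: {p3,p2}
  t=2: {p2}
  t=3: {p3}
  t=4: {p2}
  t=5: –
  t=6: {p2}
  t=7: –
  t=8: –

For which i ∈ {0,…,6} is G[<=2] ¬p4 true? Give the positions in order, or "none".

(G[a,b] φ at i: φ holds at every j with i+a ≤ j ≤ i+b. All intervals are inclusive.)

Evaluate at each i in [0,6]:
  i=0: ✗ (fails at j=0)
  i=1: ✓ (all of [1,3])
  i=2: ✓ (all of [2,4])
  i=3: ✓ (all of [3,5])
  i=4: ✓ (all of [4,6])
  i=5: ✓ (all of [5,7])
  i=6: ✓ (all of [6,8])

1, 2, 3, 4, 5, 6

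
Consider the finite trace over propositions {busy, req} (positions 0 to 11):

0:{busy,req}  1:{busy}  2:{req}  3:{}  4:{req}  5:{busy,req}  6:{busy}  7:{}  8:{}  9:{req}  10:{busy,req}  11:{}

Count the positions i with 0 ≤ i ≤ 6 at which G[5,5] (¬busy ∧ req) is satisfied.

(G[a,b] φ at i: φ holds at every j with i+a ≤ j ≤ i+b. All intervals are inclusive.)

1

Evaluate at each i in [0,6]:
  i=0: ✗ (fails at j=5)
  i=1: ✗ (fails at j=6)
  i=2: ✗ (fails at j=7)
  i=3: ✗ (fails at j=8)
  i=4: ✓ (all of [9,9])
  i=5: ✗ (fails at j=10)
  i=6: ✗ (fails at j=11)
Positions where it holds: {4} → 1.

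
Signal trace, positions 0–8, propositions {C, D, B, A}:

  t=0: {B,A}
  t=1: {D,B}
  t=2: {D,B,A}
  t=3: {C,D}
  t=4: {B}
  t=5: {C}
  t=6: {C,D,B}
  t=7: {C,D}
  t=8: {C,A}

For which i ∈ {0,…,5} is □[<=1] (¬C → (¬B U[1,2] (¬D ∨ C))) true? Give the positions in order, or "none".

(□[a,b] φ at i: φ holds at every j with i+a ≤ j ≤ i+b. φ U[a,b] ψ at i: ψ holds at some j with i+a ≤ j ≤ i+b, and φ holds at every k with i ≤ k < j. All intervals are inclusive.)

5

Evaluate at each i in [0,5]:
  i=0: ✗ (fails at j=0)
  i=1: ✗ (fails at j=1)
  i=2: ✗ (fails at j=2)
  i=3: ✗ (fails at j=4)
  i=4: ✗ (fails at j=4)
  i=5: ✓ (all of [5,6])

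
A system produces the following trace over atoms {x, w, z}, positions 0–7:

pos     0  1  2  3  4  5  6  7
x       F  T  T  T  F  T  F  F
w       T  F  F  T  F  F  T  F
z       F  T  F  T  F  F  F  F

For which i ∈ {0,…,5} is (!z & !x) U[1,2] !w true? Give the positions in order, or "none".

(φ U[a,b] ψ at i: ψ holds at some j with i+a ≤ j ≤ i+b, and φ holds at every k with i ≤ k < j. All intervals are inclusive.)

Evaluate at each i in [0,5]:
  i=0: ✓ (rhs at j=1; lhs holds on [0,0])
  i=1: ✗ (lhs fails at k=1 before rhs at j=2)
  i=2: ✗ (lhs fails at k=2 before rhs at j=4)
  i=3: ✗ (lhs fails at k=3 before rhs at j=4)
  i=4: ✓ (rhs at j=5; lhs holds on [4,4])
  i=5: ✗ (lhs fails at k=5 before rhs at j=7)

0, 4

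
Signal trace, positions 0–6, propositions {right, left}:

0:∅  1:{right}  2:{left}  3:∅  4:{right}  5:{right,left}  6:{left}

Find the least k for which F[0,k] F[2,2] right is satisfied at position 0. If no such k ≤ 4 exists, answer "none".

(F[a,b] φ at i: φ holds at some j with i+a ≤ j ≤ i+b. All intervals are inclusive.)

2

Scan j = 0,1,… for F[2,2] right:
  j=0: fails
  j=1: fails
  j=2: holds
First hit at j=2, so smallest k = 2-0 = 2.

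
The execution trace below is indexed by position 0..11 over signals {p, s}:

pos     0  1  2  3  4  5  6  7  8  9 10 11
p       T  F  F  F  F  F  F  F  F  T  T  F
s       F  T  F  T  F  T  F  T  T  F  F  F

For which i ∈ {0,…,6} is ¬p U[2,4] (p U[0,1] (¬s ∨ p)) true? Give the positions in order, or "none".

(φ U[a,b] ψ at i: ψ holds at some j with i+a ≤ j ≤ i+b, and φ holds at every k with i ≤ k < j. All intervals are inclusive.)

1, 2, 3, 4, 5, 6

Evaluate at each i in [0,6]:
  i=0: ✗ (lhs fails at k=0 before rhs at j=2)
  i=1: ✓ (rhs at j=4; lhs holds on [1,3])
  i=2: ✓ (rhs at j=4; lhs holds on [2,3])
  i=3: ✓ (rhs at j=6; lhs holds on [3,5])
  i=4: ✓ (rhs at j=6; lhs holds on [4,5])
  i=5: ✓ (rhs at j=9; lhs holds on [5,8])
  i=6: ✓ (rhs at j=9; lhs holds on [6,8])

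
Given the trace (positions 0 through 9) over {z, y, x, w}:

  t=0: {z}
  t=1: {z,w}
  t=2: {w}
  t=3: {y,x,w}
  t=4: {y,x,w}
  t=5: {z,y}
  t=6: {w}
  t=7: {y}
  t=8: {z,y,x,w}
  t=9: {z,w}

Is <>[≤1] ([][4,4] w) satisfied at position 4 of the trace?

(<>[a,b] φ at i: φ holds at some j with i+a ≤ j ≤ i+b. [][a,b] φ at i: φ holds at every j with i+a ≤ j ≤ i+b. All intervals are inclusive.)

Check [][4,4] w at each j in [4,5]:
  j=4: holds on [8,8]
  j=5: holds on [9,9]
Found at j=4 → formula holds.

True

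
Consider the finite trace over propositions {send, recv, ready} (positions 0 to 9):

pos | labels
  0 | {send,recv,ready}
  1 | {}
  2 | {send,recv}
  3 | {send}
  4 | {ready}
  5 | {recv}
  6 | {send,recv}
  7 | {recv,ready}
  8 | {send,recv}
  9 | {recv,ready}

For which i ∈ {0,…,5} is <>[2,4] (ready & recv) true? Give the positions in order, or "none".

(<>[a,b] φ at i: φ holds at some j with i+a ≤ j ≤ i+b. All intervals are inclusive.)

Evaluate at each i in [0,5]:
  i=0: ✗ (none in [2,4])
  i=1: ✗ (none in [3,5])
  i=2: ✗ (none in [4,6])
  i=3: ✓ (witness j=7)
  i=4: ✓ (witness j=7)
  i=5: ✓ (witness j=7)

3, 4, 5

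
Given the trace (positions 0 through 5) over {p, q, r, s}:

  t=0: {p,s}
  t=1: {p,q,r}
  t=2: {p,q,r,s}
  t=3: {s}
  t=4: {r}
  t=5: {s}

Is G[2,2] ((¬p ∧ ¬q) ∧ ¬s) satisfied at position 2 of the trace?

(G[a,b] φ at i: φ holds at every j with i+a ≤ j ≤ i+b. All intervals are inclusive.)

Holds

Check ((¬p ∧ ¬q) ∧ ¬s) at every j in [4,4]:
  j=4: true
All positions satisfy it → formula holds.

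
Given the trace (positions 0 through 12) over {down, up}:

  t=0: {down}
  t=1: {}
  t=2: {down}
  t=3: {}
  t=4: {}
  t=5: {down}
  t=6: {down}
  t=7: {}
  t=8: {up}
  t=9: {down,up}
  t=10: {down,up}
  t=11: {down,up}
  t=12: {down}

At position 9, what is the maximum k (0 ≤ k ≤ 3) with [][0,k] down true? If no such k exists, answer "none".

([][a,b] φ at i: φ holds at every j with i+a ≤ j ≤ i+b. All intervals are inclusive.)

3

down must hold from j=9 onward; find where it first fails.
  j=9: holds
  j=10: holds
  j=11: holds
  j=12: holds
Holds through j=12; largest k = 3.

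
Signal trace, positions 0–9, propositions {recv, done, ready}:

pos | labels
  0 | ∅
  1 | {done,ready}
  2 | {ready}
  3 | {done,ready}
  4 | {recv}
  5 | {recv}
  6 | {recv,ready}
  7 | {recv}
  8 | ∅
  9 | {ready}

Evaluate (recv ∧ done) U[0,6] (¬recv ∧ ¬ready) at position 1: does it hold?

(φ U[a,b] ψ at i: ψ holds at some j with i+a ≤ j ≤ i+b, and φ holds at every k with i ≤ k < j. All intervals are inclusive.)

False

Need some j in [1,7] with (¬recv ∧ ¬ready), and (recv ∧ done) at every k in [1,j-1].
  j=1: (¬recv ∧ ¬ready) false.
  j=2: (¬recv ∧ ¬ready) false.
  j=3: (¬recv ∧ ¬ready) false.
  j=4: (¬recv ∧ ¬ready) false.
  j=5: (¬recv ∧ ¬ready) false.
  j=6: (¬recv ∧ ¬ready) false.
  j=7: (¬recv ∧ ¬ready) false.
No j in the window works → until fails.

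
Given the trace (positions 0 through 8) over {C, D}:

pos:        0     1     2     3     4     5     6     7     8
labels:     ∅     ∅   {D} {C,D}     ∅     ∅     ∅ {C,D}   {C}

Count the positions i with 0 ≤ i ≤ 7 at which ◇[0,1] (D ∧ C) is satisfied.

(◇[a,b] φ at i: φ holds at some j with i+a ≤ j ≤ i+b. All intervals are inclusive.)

Evaluate at each i in [0,7]:
  i=0: ✗ (none in [0,1])
  i=1: ✗ (none in [1,2])
  i=2: ✓ (witness j=3)
  i=3: ✓ (witness j=3)
  i=4: ✗ (none in [4,5])
  i=5: ✗ (none in [5,6])
  i=6: ✓ (witness j=7)
  i=7: ✓ (witness j=7)
Positions where it holds: {2, 3, 6, 7} → 4.

4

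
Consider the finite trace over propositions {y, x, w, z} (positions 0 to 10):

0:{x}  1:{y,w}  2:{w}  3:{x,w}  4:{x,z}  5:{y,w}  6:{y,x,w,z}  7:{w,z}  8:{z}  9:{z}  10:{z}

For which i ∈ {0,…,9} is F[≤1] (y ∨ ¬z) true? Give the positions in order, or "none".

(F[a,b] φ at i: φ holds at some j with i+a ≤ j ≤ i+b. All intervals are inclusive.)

Evaluate at each i in [0,9]:
  i=0: ✓ (witness j=0)
  i=1: ✓ (witness j=1)
  i=2: ✓ (witness j=2)
  i=3: ✓ (witness j=3)
  i=4: ✓ (witness j=5)
  i=5: ✓ (witness j=5)
  i=6: ✓ (witness j=6)
  i=7: ✗ (none in [7,8])
  i=8: ✗ (none in [8,9])
  i=9: ✗ (none in [9,10])

0, 1, 2, 3, 4, 5, 6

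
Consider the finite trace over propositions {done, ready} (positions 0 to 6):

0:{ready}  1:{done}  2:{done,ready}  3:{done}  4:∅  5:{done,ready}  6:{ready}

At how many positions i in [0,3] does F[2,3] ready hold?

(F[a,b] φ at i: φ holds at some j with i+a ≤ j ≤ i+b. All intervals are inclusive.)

3

Evaluate at each i in [0,3]:
  i=0: ✓ (witness j=2)
  i=1: ✗ (none in [3,4])
  i=2: ✓ (witness j=5)
  i=3: ✓ (witness j=5)
Positions where it holds: {0, 2, 3} → 3.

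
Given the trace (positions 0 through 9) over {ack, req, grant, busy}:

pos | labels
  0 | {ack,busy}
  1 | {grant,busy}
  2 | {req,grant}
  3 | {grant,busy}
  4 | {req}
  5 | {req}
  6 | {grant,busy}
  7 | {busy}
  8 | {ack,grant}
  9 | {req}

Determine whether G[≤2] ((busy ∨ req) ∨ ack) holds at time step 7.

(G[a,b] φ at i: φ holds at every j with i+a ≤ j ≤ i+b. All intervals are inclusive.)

Holds

Check ((busy ∨ req) ∨ ack) at every j in [7,9]:
  j=7: true
  j=8: true
  j=9: true
All positions satisfy it → formula holds.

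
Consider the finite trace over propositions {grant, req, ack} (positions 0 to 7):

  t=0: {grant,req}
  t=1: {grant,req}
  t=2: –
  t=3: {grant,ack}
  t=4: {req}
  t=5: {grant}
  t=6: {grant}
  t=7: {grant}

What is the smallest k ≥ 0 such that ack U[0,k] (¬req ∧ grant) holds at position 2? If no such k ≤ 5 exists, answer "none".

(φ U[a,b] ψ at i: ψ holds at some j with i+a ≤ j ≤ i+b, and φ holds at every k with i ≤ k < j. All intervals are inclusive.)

none

Need earliest j ≥ 2 with (¬req ∧ grant), and ack at every k in [2,j-1].
  j=2: rhs fails.
  j=3: rhs holds but lhs fails at k=2.
  j=4: rhs fails.
  j=5: rhs holds but lhs fails at k=2.
  j=6: rhs holds but lhs fails at k=2.
  j=7: rhs holds but lhs fails at k=2.
No witness within the range → none.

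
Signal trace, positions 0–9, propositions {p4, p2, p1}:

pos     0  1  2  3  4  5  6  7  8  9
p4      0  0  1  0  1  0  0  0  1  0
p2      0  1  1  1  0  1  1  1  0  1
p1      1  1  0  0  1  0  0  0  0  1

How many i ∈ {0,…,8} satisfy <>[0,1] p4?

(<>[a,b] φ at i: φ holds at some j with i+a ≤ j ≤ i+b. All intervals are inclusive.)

Evaluate at each i in [0,8]:
  i=0: ✗ (none in [0,1])
  i=1: ✓ (witness j=2)
  i=2: ✓ (witness j=2)
  i=3: ✓ (witness j=4)
  i=4: ✓ (witness j=4)
  i=5: ✗ (none in [5,6])
  i=6: ✗ (none in [6,7])
  i=7: ✓ (witness j=8)
  i=8: ✓ (witness j=8)
Positions where it holds: {1, 2, 3, 4, 7, 8} → 6.

6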